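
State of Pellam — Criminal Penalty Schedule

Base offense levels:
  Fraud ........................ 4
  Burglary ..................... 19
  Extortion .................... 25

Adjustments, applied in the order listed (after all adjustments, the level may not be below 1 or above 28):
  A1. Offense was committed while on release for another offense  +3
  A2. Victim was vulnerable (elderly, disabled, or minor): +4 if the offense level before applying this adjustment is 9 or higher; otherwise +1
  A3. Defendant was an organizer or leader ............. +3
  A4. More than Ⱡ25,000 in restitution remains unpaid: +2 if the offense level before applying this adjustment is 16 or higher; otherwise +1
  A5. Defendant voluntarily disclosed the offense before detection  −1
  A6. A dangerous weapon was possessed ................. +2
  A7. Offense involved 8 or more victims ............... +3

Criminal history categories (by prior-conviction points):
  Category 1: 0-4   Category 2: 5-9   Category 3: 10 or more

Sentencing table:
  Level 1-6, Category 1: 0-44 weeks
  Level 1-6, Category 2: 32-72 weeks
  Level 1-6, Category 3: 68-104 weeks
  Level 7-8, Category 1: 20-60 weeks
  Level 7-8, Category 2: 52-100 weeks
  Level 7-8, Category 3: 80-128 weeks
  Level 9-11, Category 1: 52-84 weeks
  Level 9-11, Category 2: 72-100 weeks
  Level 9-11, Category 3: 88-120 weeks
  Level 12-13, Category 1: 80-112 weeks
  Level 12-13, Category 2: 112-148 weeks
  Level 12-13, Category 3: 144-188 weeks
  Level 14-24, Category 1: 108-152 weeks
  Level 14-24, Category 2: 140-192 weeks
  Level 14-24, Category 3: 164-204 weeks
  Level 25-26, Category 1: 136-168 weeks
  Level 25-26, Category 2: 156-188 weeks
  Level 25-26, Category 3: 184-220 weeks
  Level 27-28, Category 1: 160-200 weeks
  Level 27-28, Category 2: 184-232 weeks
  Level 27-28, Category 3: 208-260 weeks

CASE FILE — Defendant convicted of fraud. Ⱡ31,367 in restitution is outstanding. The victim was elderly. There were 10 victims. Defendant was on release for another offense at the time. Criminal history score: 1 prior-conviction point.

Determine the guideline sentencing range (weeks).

Base offense level for fraud: 4.
A1 applies: 4 + 3 = 7.
A2 applies (level before this adjustment is 7 < 9, so +1): 7 + 1 = 8.
A3 does not apply.
A4 applies (level before this adjustment is 8 < 16, so +1): 8 + 1 = 9.
A6 does not apply.
A7 applies: 9 + 3 = 12.
Final offense level: 12.
Criminal history: 1 prior point → Category 1 (0-4).
Level 12 falls in the 12-13 band.
Grid: Level 12-13 × Category 1 = 80-112 weeks.

80-112 weeks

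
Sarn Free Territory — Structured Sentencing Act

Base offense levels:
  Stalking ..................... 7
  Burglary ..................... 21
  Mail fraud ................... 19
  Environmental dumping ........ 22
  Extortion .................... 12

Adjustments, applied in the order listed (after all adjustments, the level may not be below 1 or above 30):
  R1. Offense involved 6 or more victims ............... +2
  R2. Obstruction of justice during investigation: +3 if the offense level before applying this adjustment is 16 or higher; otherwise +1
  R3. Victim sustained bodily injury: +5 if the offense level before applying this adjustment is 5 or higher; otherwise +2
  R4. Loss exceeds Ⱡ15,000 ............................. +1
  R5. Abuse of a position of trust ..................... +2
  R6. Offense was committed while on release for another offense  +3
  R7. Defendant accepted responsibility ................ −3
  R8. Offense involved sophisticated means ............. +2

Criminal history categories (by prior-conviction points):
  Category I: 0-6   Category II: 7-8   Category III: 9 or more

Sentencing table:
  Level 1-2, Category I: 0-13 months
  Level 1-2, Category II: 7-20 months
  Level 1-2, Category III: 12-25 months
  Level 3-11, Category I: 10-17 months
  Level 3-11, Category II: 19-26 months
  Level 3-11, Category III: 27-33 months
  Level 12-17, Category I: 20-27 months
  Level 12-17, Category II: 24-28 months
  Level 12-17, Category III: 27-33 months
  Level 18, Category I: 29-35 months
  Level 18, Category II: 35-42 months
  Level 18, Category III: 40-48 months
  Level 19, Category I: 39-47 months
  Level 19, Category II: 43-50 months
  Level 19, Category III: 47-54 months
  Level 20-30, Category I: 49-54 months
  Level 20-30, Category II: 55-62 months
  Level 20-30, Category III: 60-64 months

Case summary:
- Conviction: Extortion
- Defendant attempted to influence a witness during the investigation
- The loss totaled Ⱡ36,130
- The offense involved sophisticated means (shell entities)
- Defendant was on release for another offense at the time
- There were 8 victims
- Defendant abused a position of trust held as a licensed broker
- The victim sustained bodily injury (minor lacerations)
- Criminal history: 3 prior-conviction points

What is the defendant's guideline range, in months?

Base offense level for extortion: 12.
R1 applies: 12 + 2 = 14.
R2 applies (level before this adjustment is 14 < 16, so +1): 14 + 1 = 15.
R3 applies (level before this adjustment is 15 ≥ 5, so +5): 15 + 5 = 20.
R4 applies: 20 + 1 = 21.
R5 applies: 21 + 2 = 23.
R6 applies: 23 + 3 = 26.
R8 applies: 26 + 2 = 28.
Final offense level: 28.
Criminal history: 3 prior points → Category I (0-6).
Level 28 falls in the 20-30 band.
Grid: Level 20-30 × Category I = 49-54 months.

49-54 months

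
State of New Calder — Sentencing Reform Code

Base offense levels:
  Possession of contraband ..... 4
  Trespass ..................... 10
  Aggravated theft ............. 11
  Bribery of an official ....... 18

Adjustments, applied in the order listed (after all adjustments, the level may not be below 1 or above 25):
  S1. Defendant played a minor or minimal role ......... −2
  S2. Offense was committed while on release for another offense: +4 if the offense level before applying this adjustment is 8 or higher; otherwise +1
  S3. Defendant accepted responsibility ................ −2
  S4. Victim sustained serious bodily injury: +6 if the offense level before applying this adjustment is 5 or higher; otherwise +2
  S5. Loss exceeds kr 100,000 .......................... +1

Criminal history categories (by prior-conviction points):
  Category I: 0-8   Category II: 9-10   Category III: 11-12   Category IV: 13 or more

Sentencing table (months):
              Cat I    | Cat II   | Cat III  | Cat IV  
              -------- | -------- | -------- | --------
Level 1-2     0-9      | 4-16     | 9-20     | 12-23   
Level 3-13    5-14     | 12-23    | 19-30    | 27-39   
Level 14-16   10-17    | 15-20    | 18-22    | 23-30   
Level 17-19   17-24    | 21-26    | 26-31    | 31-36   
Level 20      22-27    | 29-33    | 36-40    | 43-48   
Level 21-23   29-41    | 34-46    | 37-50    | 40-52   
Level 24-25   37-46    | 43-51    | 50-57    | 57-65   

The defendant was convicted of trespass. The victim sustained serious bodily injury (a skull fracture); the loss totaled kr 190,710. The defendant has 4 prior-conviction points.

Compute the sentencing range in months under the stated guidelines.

17-24 months

Base offense level for trespass: 10.
S1 does not apply.
S2 does not apply.
S4 applies (level before this adjustment is 10 ≥ 5, so +6): 10 + 6 = 16.
S5 applies: 16 + 1 = 17.
Final offense level: 17.
Criminal history: 4 prior points → Category I (0-8).
Level 17 falls in the 17-19 band.
Grid: Level 17-19 × Category I = 17-24 months.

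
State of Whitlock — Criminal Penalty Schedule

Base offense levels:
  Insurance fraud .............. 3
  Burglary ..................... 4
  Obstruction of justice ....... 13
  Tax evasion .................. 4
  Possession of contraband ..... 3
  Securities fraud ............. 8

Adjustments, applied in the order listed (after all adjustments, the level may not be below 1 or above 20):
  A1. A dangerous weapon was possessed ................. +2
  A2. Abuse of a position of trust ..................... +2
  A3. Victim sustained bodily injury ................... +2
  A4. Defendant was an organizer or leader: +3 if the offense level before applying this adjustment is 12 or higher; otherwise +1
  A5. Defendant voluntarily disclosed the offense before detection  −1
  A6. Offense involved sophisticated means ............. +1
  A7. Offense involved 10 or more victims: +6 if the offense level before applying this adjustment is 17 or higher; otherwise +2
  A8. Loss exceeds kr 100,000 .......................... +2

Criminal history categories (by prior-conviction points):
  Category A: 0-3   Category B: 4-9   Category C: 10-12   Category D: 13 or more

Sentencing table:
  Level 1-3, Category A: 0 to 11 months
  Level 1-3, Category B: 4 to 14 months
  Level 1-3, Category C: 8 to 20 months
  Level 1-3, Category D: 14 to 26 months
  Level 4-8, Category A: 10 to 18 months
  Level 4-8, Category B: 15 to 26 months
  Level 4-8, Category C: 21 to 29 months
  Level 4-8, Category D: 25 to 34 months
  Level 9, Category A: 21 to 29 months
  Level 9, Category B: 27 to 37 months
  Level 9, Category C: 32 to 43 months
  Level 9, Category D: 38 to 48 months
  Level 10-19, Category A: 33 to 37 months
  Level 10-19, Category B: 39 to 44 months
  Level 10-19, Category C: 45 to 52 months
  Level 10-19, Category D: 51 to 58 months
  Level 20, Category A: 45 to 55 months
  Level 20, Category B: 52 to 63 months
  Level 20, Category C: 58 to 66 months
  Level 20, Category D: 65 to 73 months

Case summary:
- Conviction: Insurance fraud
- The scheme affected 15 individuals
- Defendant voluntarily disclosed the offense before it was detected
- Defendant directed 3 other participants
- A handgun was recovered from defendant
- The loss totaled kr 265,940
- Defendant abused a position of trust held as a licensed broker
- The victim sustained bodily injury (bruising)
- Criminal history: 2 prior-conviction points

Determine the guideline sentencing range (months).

Base offense level for insurance fraud: 3.
A1 applies: 3 + 2 = 5.
A2 applies: 5 + 2 = 7.
A3 applies: 7 + 2 = 9.
A4 applies (level before this adjustment is 9 < 12, so +1): 9 + 1 = 10.
A5 applies: 10 − 1 = 9.
A7 applies (level before this adjustment is 9 < 17, so +2): 9 + 2 = 11.
A8 applies: 11 + 2 = 13.
Final offense level: 13.
Criminal history: 2 prior points → Category A (0-3).
Level 13 falls in the 10-19 band.
Grid: Level 10-19 × Category A = 33-37 months.

33-37 months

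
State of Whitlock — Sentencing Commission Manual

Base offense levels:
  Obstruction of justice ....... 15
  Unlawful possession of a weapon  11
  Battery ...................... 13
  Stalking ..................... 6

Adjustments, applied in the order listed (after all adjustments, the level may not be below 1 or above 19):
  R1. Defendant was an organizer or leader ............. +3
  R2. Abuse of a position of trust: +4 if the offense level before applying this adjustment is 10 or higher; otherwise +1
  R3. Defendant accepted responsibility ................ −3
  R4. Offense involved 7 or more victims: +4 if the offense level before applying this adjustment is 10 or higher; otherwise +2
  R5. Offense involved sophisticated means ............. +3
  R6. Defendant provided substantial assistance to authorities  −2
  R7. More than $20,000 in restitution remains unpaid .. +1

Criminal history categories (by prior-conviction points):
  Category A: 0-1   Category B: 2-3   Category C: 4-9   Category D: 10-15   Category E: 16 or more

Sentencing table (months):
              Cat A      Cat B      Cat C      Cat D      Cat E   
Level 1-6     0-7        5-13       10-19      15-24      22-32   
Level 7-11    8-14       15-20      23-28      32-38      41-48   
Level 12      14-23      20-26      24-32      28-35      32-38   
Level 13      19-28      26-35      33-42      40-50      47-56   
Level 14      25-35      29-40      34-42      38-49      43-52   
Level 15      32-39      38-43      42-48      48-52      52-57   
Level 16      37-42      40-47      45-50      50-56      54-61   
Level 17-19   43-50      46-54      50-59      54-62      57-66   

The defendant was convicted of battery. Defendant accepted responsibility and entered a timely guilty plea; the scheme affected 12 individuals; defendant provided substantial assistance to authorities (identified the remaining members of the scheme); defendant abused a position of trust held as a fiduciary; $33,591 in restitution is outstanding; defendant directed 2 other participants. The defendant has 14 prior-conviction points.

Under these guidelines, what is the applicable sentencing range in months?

Base offense level for battery: 13.
R1 applies: 13 + 3 = 16.
R2 applies (level before this adjustment is 16 ≥ 10, so +4): 16 + 4 = 20.
R3 applies: 20 − 3 = 17.
R4 applies (level before this adjustment is 17 ≥ 10, so +4): 17 + 4 = 21.
R5 does not apply.
R6 applies: 21 − 2 = 19.
R7 applies: 19 + 1 = 20.
Level 20 exceeds the maximum of 19; capped at 19.
Final offense level: 19.
Criminal history: 14 prior points → Category D (10-15).
Level 19 falls in the 17-19 band.
Grid: Level 17-19 × Category D = 54-62 months.

54-62 months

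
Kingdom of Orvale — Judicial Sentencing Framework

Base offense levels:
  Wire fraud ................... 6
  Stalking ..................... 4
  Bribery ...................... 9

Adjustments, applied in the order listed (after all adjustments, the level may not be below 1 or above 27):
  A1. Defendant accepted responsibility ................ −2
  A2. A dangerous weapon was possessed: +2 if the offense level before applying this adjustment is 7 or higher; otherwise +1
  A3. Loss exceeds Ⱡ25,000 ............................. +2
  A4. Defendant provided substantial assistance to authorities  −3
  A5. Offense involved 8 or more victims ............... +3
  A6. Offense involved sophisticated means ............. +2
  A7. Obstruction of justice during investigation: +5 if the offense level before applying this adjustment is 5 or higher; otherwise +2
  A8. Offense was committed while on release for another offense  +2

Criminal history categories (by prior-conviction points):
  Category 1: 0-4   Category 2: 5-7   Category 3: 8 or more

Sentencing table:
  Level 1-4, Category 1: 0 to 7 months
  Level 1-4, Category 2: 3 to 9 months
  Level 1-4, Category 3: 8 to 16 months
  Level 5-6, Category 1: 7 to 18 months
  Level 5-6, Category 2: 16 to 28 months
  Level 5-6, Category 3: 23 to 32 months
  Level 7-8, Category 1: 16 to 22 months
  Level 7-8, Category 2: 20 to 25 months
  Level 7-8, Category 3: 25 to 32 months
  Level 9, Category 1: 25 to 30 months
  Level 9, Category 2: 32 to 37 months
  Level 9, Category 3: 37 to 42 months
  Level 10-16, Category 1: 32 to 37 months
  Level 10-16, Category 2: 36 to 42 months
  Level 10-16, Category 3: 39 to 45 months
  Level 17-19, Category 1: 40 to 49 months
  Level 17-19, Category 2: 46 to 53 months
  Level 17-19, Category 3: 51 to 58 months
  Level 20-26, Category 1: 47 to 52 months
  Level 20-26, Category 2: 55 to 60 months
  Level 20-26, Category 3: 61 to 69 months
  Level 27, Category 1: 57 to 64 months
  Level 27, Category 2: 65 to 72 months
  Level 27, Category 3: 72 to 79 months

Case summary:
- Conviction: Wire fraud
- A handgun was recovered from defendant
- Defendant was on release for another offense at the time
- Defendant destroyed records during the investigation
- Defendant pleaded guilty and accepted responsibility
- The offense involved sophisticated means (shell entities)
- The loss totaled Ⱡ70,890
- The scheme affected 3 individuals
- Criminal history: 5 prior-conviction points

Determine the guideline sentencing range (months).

36-42 months

Base offense level for wire fraud: 6.
A1 applies: 6 − 2 = 4.
A2 applies (level before this adjustment is 4 < 7, so +1): 4 + 1 = 5.
A3 applies: 5 + 2 = 7.
A5 does not apply.
A6 applies: 7 + 2 = 9.
A7 applies (level before this adjustment is 9 ≥ 5, so +5): 9 + 5 = 14.
A8 applies: 14 + 2 = 16.
Final offense level: 16.
Criminal history: 5 prior points → Category 2 (5-7).
Level 16 falls in the 10-16 band.
Grid: Level 10-16 × Category 2 = 36-42 months.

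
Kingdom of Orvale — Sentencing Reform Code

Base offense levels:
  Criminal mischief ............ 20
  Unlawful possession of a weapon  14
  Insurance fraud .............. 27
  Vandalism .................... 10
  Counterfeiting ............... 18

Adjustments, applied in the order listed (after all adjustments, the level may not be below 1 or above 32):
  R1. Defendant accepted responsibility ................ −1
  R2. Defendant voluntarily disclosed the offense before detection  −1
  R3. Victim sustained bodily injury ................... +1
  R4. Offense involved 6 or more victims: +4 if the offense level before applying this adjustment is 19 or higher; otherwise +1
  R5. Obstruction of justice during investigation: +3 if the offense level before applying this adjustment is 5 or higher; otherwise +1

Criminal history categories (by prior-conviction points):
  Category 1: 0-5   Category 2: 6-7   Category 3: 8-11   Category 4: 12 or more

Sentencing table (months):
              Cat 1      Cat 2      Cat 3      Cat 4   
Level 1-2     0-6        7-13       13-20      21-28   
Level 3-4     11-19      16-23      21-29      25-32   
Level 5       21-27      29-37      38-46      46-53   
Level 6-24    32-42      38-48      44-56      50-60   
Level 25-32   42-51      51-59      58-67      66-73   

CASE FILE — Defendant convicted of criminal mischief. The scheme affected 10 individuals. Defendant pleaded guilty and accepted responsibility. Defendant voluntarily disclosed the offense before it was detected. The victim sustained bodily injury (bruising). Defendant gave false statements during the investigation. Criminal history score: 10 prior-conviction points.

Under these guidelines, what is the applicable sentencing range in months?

58-67 months

Base offense level for criminal mischief: 20.
R1 applies: 20 − 1 = 19.
R2 applies: 19 − 1 = 18.
R3 applies: 18 + 1 = 19.
R4 applies (level before this adjustment is 19 ≥ 19, so +4): 19 + 4 = 23.
R5 applies (level before this adjustment is 23 ≥ 5, so +3): 23 + 3 = 26.
Final offense level: 26.
Criminal history: 10 prior points → Category 3 (8-11).
Level 26 falls in the 25-32 band.
Grid: Level 25-32 × Category 3 = 58-67 months.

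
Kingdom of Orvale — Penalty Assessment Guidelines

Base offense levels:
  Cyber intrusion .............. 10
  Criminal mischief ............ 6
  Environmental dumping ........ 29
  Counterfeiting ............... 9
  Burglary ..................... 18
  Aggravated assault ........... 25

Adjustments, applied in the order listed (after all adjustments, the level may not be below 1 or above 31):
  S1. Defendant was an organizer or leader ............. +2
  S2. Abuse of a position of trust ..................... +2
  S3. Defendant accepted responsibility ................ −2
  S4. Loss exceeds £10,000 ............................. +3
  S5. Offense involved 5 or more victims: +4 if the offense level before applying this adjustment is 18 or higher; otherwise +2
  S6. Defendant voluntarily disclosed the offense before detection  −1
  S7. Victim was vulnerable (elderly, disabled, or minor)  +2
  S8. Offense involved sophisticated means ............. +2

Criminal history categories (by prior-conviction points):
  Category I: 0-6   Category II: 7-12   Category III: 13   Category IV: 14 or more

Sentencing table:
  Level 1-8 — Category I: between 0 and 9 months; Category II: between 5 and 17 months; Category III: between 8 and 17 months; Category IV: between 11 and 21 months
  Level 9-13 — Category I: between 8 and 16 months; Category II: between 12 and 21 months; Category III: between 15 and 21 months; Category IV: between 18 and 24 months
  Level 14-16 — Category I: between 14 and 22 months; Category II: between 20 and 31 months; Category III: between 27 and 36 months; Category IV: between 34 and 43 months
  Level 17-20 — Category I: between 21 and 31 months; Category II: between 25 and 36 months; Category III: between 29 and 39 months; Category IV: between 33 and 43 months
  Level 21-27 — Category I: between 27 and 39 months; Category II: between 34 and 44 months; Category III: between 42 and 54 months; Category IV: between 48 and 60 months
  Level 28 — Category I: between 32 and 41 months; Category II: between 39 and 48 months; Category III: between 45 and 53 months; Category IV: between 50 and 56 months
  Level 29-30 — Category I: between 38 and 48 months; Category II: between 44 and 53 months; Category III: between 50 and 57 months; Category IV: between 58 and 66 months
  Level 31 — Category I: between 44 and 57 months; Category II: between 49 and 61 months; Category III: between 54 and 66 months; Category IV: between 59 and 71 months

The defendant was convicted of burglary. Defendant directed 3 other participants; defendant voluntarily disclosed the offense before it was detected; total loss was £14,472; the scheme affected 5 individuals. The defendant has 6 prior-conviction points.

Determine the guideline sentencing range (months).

27-39 months

Base offense level for burglary: 18.
S1 applies: 18 + 2 = 20.
S3 does not apply.
S4 applies: 20 + 3 = 23.
S5 applies (level before this adjustment is 23 ≥ 18, so +4): 23 + 4 = 27.
S6 applies: 27 − 1 = 26.
S8 does not apply.
Final offense level: 26.
Criminal history: 6 prior points → Category I (0-6).
Level 26 falls in the 21-27 band.
Grid: Level 21-27 × Category I = 27-39 months.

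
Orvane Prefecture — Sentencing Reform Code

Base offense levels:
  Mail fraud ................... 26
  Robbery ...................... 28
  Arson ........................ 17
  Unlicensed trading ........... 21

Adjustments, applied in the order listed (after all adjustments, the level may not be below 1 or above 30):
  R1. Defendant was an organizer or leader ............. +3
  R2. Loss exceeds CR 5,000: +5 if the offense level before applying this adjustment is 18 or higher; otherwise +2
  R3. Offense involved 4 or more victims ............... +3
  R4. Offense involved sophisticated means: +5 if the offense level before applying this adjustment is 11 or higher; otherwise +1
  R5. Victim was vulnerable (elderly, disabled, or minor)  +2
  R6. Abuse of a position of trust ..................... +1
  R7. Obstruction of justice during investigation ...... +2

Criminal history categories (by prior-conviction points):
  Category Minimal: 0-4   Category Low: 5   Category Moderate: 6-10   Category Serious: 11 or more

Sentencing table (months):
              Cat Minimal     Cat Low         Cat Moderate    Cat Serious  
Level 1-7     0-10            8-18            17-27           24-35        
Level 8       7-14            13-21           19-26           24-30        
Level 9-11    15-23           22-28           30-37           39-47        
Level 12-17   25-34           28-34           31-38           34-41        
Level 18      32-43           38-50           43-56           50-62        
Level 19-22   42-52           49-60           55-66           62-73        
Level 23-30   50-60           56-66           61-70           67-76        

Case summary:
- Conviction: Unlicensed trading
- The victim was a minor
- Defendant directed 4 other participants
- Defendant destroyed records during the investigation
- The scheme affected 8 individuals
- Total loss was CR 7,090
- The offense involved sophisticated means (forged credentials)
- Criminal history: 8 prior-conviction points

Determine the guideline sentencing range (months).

Base offense level for unlicensed trading: 21.
R1 applies: 21 + 3 = 24.
R2 applies (level before this adjustment is 24 ≥ 18, so +5): 24 + 5 = 29.
R3 applies: 29 + 3 = 32.
R4 applies (level before this adjustment is 32 ≥ 11, so +5): 32 + 5 = 37.
R5 applies: 37 + 2 = 39.
R7 applies: 39 + 2 = 41.
Level 41 exceeds the maximum of 30; capped at 30.
Final offense level: 30.
Criminal history: 8 prior points → Category Moderate (6-10).
Level 30 falls in the 23-30 band.
Grid: Level 23-30 × Category Moderate = 61-70 months.

61-70 months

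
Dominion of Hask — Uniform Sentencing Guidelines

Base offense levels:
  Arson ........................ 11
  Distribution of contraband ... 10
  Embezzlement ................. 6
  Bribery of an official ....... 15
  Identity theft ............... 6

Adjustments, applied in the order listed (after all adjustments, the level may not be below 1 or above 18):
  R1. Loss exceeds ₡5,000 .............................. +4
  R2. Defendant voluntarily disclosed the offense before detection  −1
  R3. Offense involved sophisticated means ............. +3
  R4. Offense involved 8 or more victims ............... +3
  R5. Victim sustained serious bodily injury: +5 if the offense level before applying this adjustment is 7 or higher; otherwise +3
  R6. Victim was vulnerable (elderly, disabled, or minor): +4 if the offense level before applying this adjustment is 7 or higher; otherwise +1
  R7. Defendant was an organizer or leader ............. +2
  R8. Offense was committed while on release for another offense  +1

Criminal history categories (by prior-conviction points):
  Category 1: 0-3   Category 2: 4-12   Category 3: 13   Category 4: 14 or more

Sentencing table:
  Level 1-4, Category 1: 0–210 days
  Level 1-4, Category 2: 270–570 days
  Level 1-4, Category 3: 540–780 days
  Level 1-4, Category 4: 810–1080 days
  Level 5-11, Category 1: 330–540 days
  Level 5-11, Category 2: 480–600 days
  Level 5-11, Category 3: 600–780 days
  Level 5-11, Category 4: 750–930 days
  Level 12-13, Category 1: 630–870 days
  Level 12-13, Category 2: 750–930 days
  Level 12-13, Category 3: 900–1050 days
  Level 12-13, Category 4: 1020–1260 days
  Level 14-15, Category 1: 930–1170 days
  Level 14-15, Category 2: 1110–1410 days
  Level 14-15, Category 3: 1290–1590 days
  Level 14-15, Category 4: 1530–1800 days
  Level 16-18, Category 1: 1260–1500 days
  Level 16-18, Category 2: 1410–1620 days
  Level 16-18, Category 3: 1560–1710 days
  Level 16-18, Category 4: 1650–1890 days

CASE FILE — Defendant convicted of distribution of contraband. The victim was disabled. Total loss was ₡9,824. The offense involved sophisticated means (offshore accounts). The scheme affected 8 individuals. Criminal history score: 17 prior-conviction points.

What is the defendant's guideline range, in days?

1650-1890 days

Base offense level for distribution of contraband: 10.
R1 applies: 10 + 4 = 14.
R3 applies: 14 + 3 = 17.
R4 applies: 17 + 3 = 20.
R5 does not apply.
R6 applies (level before this adjustment is 20 ≥ 7, so +4): 20 + 4 = 24.
R7 does not apply.
R8 does not apply.
Level 24 exceeds the maximum of 18; capped at 18.
Final offense level: 18.
Criminal history: 17 prior points → Category 4 (14+).
Level 18 falls in the 16-18 band.
Grid: Level 16-18 × Category 4 = 1650-1890 days.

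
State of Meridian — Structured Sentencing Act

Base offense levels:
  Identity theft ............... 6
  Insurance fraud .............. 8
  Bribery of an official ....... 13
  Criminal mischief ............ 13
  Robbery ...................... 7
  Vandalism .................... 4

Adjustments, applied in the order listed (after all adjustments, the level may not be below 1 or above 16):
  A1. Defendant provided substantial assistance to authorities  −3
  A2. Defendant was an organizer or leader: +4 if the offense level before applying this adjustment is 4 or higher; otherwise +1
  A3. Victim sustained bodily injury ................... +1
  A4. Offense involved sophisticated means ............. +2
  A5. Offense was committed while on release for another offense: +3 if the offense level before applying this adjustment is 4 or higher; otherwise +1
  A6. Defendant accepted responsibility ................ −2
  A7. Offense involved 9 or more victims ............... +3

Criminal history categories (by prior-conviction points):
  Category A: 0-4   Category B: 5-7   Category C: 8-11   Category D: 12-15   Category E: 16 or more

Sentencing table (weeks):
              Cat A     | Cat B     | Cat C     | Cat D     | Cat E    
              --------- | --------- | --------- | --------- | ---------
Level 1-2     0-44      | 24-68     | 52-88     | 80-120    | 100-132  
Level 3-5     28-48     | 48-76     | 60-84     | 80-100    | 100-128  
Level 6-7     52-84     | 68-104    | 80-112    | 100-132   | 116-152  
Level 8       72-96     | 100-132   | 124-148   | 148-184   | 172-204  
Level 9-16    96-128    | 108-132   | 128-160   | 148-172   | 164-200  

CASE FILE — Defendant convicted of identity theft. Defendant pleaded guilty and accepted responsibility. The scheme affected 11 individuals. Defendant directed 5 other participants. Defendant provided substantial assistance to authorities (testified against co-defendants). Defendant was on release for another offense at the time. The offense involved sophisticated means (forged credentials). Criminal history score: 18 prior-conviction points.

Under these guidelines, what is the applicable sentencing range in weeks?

Base offense level for identity theft: 6.
A1 applies: 6 − 3 = 3.
A2 applies (level before this adjustment is 3 < 4, so +1): 3 + 1 = 4.
A4 applies: 4 + 2 = 6.
A5 applies (level before this adjustment is 6 ≥ 4, so +3): 6 + 3 = 9.
A6 applies: 9 − 2 = 7.
A7 applies: 7 + 3 = 10.
Final offense level: 10.
Criminal history: 18 prior points → Category E (16+).
Level 10 falls in the 9-16 band.
Grid: Level 9-16 × Category E = 164-200 weeks.

164-200 weeks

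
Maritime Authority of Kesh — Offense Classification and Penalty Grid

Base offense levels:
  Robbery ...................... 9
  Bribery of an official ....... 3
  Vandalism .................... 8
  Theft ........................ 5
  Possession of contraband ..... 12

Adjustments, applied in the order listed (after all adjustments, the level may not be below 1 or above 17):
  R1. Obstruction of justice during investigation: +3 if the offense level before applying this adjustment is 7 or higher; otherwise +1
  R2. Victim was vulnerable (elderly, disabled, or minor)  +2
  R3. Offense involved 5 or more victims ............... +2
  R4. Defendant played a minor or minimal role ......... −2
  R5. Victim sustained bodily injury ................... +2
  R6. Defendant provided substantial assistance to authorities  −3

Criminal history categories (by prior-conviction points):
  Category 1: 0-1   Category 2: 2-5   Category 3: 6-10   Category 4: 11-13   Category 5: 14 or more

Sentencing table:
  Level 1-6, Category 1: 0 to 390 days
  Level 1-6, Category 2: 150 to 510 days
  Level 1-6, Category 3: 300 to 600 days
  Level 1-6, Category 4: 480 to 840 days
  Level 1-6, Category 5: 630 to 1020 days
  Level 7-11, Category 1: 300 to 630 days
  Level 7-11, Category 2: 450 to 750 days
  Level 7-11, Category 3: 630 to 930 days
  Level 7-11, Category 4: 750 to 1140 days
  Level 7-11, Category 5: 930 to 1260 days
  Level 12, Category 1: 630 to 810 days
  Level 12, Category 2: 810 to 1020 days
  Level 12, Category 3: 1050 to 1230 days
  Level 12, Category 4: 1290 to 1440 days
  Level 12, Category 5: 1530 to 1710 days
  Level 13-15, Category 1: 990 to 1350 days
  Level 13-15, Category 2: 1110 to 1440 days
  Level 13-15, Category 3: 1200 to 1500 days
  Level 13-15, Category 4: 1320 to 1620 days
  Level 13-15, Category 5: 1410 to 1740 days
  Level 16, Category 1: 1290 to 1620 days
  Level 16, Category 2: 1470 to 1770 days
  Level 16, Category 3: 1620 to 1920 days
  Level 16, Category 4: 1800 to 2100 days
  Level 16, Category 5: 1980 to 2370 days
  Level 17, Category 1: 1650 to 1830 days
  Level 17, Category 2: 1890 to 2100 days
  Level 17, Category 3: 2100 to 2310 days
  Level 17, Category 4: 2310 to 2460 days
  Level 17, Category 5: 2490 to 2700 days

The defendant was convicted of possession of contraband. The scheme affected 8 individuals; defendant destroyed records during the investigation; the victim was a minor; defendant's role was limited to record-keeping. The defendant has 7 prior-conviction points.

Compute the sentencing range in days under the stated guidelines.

Base offense level for possession of contraband: 12.
R1 applies (level before this adjustment is 12 ≥ 7, so +3): 12 + 3 = 15.
R2 applies: 15 + 2 = 17.
R3 applies: 17 + 2 = 19.
R4 applies: 19 − 2 = 17.
R5 does not apply.
R6 does not apply.
Final offense level: 17.
Criminal history: 7 prior points → Category 3 (6-10).
Level 17 falls in the 17 band.
Grid: Level 17 × Category 3 = 2100-2310 days.

2100-2310 days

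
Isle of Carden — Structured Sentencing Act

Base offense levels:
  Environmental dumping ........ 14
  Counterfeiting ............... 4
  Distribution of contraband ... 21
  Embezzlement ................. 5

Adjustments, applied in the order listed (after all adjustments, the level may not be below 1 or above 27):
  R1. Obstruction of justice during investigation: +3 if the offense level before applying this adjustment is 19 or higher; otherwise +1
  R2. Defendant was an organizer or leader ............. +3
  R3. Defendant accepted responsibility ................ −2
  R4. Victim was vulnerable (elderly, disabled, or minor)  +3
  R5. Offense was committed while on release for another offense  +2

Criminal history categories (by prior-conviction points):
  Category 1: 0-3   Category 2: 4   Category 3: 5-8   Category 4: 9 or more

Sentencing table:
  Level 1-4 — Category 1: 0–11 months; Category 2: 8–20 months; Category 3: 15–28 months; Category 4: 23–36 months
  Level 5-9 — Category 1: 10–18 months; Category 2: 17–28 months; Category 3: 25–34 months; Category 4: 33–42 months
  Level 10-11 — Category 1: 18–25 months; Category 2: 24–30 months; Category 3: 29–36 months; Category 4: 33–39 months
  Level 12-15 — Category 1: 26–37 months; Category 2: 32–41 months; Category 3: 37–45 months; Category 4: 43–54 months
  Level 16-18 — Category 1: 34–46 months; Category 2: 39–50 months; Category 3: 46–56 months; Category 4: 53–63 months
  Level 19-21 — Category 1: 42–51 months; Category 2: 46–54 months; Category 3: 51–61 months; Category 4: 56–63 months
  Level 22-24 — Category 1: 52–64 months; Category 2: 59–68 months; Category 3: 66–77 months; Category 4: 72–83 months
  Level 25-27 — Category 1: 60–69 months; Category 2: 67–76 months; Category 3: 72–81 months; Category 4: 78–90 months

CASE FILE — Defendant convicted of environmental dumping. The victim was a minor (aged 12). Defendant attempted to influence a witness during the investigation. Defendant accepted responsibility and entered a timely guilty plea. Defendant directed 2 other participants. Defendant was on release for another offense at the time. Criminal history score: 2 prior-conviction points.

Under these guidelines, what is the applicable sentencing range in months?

Base offense level for environmental dumping: 14.
R1 applies (level before this adjustment is 14 < 19, so +1): 14 + 1 = 15.
R2 applies: 15 + 3 = 18.
R3 applies: 18 − 2 = 16.
R4 applies: 16 + 3 = 19.
R5 applies: 19 + 2 = 21.
Final offense level: 21.
Criminal history: 2 prior points → Category 1 (0-3).
Level 21 falls in the 19-21 band.
Grid: Level 19-21 × Category 1 = 42-51 months.

42-51 months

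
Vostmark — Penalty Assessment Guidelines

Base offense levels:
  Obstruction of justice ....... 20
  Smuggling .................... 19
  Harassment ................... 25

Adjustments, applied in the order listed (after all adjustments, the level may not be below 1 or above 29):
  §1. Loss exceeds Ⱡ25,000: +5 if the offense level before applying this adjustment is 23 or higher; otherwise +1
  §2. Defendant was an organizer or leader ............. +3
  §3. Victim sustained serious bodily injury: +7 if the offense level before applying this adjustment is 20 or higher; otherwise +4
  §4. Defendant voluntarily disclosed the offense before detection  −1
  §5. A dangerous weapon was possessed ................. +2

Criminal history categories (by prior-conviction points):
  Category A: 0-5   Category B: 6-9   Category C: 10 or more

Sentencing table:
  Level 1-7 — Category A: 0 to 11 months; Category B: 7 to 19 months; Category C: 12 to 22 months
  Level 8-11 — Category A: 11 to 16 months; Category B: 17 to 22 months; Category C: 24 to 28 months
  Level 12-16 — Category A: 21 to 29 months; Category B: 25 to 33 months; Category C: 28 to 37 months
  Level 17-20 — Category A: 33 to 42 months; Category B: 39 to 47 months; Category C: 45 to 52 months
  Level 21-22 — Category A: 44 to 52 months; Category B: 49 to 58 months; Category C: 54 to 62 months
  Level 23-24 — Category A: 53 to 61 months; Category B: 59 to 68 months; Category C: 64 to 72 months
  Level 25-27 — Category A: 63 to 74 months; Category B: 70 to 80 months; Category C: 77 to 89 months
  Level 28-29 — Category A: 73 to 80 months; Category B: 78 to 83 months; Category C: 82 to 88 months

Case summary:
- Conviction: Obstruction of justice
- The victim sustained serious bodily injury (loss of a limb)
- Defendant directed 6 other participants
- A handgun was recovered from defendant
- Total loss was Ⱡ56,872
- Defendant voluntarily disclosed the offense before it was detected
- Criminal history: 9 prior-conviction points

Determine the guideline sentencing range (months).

78-83 months

Base offense level for obstruction of justice: 20.
§1 applies (level before this adjustment is 20 < 23, so +1): 20 + 1 = 21.
§2 applies: 21 + 3 = 24.
§3 applies (level before this adjustment is 24 ≥ 20, so +7): 24 + 7 = 31.
§4 applies: 31 − 1 = 30.
§5 applies: 30 + 2 = 32.
Level 32 exceeds the maximum of 29; capped at 29.
Final offense level: 29.
Criminal history: 9 prior points → Category B (6-9).
Level 29 falls in the 28-29 band.
Grid: Level 28-29 × Category B = 78-83 months.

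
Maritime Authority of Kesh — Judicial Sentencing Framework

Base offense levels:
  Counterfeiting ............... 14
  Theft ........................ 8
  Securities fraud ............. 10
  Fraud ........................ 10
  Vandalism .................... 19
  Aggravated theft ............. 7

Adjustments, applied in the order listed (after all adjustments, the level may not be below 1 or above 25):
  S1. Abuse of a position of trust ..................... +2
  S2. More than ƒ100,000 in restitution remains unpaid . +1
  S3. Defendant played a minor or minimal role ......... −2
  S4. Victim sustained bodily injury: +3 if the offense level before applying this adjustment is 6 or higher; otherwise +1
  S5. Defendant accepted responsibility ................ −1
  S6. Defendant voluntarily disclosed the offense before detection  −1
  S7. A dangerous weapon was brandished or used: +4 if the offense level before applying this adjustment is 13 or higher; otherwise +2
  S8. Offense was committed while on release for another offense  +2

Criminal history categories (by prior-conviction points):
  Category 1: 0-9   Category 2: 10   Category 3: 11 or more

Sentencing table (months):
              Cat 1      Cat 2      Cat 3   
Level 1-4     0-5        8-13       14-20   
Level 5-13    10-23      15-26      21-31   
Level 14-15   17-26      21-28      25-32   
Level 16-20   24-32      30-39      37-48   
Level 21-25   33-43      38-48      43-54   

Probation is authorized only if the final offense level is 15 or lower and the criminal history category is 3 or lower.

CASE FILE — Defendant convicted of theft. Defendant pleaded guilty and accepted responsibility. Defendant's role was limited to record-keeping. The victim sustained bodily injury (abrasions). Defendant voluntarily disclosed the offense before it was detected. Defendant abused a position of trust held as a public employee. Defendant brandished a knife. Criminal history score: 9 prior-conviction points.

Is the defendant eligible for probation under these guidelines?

Yes

Base offense level for theft: 8.
S1 applies: 8 + 2 = 10.
S2 does not apply.
S3 applies: 10 − 2 = 8.
S4 applies (level before this adjustment is 8 ≥ 6, so +3): 8 + 3 = 11.
S5 applies: 11 − 1 = 10.
S6 applies: 10 − 1 = 9.
S7 applies (level before this adjustment is 9 < 13, so +2): 9 + 2 = 11.
Final offense level: 11.
Criminal history: 9 prior points → Category 1 (0-9).
Level 11 falls in the 5-13 band.
Grid: Level 5-13 × Category 1 = 10-23 months.
Probation check: level 11 ≤ 15 and category 1 ≤ 3 → eligible.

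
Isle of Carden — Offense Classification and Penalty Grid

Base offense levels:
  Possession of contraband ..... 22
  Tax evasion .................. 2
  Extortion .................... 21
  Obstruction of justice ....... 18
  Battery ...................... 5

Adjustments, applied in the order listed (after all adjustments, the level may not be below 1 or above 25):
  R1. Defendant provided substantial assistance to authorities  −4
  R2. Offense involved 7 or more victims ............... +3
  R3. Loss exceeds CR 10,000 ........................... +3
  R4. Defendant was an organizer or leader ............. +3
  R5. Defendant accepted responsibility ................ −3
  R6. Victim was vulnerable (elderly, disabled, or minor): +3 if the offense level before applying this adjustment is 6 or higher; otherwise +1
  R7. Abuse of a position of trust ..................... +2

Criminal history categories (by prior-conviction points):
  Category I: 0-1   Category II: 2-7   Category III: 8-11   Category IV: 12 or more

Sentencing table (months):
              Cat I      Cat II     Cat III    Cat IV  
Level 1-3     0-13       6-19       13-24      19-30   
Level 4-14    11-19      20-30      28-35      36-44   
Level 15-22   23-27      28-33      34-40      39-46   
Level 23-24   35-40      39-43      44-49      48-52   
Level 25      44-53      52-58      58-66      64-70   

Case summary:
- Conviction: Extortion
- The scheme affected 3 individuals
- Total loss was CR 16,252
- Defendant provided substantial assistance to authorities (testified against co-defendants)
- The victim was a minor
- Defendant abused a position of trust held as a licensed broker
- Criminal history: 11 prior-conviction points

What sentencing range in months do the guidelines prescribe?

Base offense level for extortion: 21.
R1 applies: 21 − 4 = 17.
R3 applies: 17 + 3 = 20.
R5 does not apply.
R6 applies (level before this adjustment is 20 ≥ 6, so +3): 20 + 3 = 23.
R7 applies: 23 + 2 = 25.
Final offense level: 25.
Criminal history: 11 prior points → Category III (8-11).
Level 25 falls in the 25 band.
Grid: Level 25 × Category III = 58-66 months.

58-66 months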